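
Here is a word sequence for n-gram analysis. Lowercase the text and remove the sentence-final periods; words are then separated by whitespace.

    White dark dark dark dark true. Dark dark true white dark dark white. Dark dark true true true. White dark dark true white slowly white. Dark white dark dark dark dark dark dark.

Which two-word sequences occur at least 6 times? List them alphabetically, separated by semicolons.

dark dark; white dark

Bigram counts meeting the condition (at least 6 times):
  dark dark: 12
  white dark: 6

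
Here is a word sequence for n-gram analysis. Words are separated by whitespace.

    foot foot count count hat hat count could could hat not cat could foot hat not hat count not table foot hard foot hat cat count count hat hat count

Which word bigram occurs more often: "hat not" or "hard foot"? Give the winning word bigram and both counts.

"hat not": 2 occurrences
"hard foot": 1 occurrence

"hat not" (2 vs 1)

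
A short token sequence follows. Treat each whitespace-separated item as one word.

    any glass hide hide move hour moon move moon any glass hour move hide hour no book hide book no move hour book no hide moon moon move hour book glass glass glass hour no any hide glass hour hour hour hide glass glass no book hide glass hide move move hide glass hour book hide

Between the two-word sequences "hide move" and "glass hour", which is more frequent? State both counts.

"hide move": 2 occurrences
"glass hour": 4 occurrences

"glass hour" (4 vs 2)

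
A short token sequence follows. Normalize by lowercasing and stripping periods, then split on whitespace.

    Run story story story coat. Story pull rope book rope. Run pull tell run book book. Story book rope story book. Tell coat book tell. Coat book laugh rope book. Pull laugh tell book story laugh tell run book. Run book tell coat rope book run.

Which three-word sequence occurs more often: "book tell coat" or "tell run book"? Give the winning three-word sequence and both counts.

"book tell coat": 3 occurrences
"tell run book": 2 occurrences

"book tell coat" (3 vs 2)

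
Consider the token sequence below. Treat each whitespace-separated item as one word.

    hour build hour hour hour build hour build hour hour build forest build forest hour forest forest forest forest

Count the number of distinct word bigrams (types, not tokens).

8

19 tokens → 18 bigram windows in total.
Repeated bigrams (each contributes count−1 duplicates):
  hour build: 4
  build hour: 3
  forest forest: 3
  hour hour: 3
  build forest: 2
10 duplicate windows → 18 − 10 = 8 distinct.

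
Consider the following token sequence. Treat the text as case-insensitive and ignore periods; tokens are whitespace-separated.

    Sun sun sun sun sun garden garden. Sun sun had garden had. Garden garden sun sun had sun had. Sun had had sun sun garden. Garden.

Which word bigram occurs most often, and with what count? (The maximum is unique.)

Bigram frequencies (highest first):
  sun sun: 7
  sun had: 4
  garden garden: 3
  had sun: 3
  sun garden: 2
  garden sun: 2
  … (3 more, each ≤ 2)

"sun sun", 7 times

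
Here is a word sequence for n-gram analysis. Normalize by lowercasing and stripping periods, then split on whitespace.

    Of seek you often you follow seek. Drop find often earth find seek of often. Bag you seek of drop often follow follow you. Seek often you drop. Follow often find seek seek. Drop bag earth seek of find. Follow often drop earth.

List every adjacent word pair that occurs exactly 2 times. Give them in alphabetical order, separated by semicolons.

Bigram counts meeting the condition (exactly 2 times):
  find seek: 2
  follow often: 2
  often you: 2
  seek drop: 2
  you seek: 2

find seek; follow often; often you; seek drop; you seek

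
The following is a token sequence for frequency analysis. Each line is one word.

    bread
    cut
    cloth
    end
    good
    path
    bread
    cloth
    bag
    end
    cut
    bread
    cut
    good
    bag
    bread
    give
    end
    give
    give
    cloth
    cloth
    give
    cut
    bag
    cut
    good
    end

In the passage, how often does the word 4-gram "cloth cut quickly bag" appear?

0

Scanning the 25 overlapping 4-gram windows for "cloth cut quickly bag":
  (none found)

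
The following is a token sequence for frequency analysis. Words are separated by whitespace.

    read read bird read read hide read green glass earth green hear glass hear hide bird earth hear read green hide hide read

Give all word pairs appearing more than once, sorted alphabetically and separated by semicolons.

hide read; read green; read read

Bigram counts meeting the condition (more than once):
  hide read: 2
  read green: 2
  read read: 2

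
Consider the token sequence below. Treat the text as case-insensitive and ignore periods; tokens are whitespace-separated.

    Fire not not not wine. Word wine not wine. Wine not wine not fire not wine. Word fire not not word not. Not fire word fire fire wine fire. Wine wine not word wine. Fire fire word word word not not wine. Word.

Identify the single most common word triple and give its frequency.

"not wine word", 3 times

Trigram frequencies (highest first):
  not wine word: 3
  fire not not: 2
  not not wine: 2
  wine not wine: 2
  wine wine not: 2
  word not not: 2
  … (28 more, each ≤ 1)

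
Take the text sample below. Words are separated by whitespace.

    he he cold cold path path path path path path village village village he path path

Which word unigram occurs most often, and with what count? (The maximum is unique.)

"path", 8 times

Unigram frequencies (highest first):
  path: 8
  he: 3
  village: 3
  cold: 2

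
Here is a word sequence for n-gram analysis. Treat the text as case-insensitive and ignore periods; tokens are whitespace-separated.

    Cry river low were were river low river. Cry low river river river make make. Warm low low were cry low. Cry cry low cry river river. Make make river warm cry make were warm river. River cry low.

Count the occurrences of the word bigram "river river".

Scanning the 38 overlapping bigram windows for "river river":
  position 11–12: river river
  position 12–13: river river
  position 26–27: river river
  position 36–37: river river

4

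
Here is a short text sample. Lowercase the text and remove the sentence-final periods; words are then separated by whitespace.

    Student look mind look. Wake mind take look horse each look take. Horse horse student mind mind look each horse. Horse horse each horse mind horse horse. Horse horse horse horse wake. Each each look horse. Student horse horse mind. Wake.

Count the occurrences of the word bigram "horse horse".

9

Scanning the 40 overlapping bigram windows for "horse horse":
  position 13–14: horse horse
  position 20–21: horse horse
  position 21–22: horse horse
  position 26–27: horse horse
  position 27–28: horse horse
  position 28–29: horse horse
  position 29–30: horse horse
  position 30–31: horse horse
  position 38–39: horse horse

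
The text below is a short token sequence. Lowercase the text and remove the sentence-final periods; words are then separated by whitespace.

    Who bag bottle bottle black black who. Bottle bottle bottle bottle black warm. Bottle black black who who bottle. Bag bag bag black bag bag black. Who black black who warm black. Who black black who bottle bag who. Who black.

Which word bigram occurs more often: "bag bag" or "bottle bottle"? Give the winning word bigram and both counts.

"bottle bottle" (4 vs 3)

"bag bag": 3 occurrences
"bottle bottle": 4 occurrences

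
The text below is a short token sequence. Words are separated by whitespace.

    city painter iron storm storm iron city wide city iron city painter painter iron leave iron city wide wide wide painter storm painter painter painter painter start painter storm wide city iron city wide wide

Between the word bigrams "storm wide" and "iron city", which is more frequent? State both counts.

"storm wide": 1 occurrence
"iron city": 4 occurrences

"iron city" (4 vs 1)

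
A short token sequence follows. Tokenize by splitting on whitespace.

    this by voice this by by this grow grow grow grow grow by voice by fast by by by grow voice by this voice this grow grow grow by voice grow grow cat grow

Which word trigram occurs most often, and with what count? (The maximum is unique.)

Trigram frequencies (highest first):
  grow grow grow: 4
  this grow grow: 2
  grow grow by: 2
  grow by voice: 2
  this by voice: 1
  by voice this: 1
  … (20 more, each ≤ 1)

"grow grow grow", 4 times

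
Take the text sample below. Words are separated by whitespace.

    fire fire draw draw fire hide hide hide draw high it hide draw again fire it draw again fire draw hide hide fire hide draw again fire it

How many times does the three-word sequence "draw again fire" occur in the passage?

3

Scanning the 26 overlapping trigram windows for "draw again fire":
  position 13–15: draw again fire
  position 17–19: draw again fire
  position 25–27: draw again fire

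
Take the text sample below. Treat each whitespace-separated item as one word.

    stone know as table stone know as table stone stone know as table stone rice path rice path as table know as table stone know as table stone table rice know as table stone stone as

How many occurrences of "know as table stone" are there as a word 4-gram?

6

Scanning the 33 overlapping 4-gram windows for "know as table stone":
  position 2–5: know as table stone
  position 6–9: know as table stone
  position 11–14: know as table stone
  position 21–24: know as table stone
  position 25–28: know as table stone
  position 31–34: know as table stone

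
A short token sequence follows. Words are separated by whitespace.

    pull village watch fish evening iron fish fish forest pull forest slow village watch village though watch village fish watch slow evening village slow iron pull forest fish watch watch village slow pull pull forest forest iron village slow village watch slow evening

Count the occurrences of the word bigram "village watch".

Scanning the 42 overlapping bigram windows for "village watch":
  position 2–3: village watch
  position 13–14: village watch
  position 40–41: village watch

3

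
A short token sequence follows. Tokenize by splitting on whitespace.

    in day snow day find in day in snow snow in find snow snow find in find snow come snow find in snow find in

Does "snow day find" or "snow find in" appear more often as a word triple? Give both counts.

"snow day find": 1 occurrence
"snow find in": 3 occurrences

"snow find in" (3 vs 1)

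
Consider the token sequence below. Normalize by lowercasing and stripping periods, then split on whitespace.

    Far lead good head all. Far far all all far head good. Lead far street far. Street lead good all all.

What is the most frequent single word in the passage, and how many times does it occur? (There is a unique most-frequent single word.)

Unigram frequencies (highest first):
  far: 6
  all: 5
  lead: 3
  good: 3
  head: 2
  street: 2

"far", 6 times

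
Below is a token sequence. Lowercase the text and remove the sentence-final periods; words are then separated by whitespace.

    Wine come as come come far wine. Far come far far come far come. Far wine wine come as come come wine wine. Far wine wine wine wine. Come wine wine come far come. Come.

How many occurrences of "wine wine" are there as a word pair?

Scanning the 34 overlapping bigram windows for "wine wine":
  position 16–17: wine wine
  position 22–23: wine wine
  position 25–26: wine wine
  position 26–27: wine wine
  position 27–28: wine wine
  position 30–31: wine wine

6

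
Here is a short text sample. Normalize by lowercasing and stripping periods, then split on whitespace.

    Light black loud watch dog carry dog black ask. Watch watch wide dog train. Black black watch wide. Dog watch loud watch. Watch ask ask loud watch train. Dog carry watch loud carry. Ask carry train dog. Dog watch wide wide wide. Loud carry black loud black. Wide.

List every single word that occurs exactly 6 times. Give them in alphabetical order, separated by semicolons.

Unigram counts meeting the condition (exactly 6 times):
  black: 6
  loud: 6
  wide: 6

black; loud; wide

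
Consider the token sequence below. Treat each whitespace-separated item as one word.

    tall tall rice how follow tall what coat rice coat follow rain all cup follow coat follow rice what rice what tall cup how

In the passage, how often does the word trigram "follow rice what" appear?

1

Scanning the 22 overlapping trigram windows for "follow rice what":
  position 17–19: follow rice what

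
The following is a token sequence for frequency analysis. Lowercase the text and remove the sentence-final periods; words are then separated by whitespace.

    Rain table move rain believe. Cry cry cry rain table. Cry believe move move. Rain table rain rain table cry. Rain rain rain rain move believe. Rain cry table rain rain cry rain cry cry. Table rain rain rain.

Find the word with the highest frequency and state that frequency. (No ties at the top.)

Unigram frequencies (highest first):
  rain: 17
  cry: 9
  table: 6
  move: 4
  believe: 3

"rain", 17 times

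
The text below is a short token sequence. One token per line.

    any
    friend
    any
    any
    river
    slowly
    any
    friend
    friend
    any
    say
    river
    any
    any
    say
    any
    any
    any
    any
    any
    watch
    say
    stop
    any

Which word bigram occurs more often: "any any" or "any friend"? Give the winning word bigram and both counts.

"any any": 6 occurrences
"any friend": 2 occurrences

"any any" (6 vs 2)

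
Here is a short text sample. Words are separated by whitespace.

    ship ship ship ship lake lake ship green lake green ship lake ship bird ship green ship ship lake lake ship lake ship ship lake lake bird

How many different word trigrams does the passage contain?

27 tokens → 25 trigram windows in total.
Repeated trigrams (each contributes count−1 duplicates):
  ship lake lake: 3
  ship ship lake: 3
  lake lake ship: 2
  ship lake ship: 2
  ship ship ship: 2
7 duplicate windows → 25 − 7 = 18 distinct.

18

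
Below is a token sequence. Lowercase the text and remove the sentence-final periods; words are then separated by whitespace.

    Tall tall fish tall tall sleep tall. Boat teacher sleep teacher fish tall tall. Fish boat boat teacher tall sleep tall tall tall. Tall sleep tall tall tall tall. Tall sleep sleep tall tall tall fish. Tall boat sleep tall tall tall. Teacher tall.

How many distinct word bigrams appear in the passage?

16

44 tokens → 43 bigram windows in total.
Repeated bigrams (each contributes count−1 duplicates):
  tall tall: 14
  sleep tall: 5
  tall sleep: 4
  fish tall: 3
  tall fish: 3
  boat teacher: 2
  tall boat: 2
  teacher tall: 2
27 duplicate windows → 43 − 27 = 16 distinct.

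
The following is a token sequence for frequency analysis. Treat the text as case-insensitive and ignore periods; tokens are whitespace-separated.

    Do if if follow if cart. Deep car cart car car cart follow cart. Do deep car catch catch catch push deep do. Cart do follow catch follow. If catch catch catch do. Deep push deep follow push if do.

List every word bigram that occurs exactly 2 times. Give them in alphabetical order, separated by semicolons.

Bigram counts meeting the condition (exactly 2 times):
  car cart: 2
  cart do: 2
  deep car: 2
  do deep: 2
  follow if: 2
  push deep: 2

car cart; cart do; deep car; do deep; follow if; push deep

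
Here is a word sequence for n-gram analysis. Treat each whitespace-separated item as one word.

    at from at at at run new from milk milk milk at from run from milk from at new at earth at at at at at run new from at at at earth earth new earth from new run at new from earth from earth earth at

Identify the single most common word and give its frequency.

"at", 17 times

Unigram frequencies (highest first):
  at: 17
  from: 9
  earth: 7
  new: 6
  run: 4
  milk: 4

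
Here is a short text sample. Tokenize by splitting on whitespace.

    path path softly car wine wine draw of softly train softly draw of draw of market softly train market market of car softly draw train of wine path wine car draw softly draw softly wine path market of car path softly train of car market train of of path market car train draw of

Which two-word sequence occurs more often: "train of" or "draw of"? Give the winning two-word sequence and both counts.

"train of": 3 occurrences
"draw of": 4 occurrences

"draw of" (4 vs 3)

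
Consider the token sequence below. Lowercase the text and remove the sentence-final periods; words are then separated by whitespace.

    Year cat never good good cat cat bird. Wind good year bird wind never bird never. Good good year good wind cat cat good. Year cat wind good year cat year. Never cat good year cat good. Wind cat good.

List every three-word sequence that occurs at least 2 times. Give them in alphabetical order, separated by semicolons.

Trigram counts meeting the condition (at least 2 times):
  cat good year: 2
  good wind cat: 2
  good year cat: 3
  never good good: 2
  wind good year: 2

cat good year; good wind cat; good year cat; never good good; wind good year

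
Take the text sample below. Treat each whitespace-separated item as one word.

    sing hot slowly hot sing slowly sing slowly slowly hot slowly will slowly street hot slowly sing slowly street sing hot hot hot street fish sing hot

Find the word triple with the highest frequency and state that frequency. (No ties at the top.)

Trigram frequencies (highest first):
  slowly sing slowly: 2
  sing hot slowly: 1
  hot slowly hot: 1
  slowly hot sing: 1
  hot sing slowly: 1
  sing slowly sing: 1
  … (18 more, each ≤ 1)

"slowly sing slowly", 2 times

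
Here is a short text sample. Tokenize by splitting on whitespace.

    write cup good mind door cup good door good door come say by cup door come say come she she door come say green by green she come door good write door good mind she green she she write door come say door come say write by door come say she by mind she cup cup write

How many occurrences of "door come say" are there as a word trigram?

6

Scanning the 55 overlapping trigram windows for "door come say":
  position 10–12: door come say
  position 15–17: door come say
  position 21–23: door come say
  position 40–42: door come say
  position 43–45: door come say
  position 48–50: door come say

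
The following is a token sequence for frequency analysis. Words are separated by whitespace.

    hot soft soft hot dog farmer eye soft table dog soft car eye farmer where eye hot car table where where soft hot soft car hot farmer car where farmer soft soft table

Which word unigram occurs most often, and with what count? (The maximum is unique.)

"soft", 8 times

Unigram frequencies (highest first):
  soft: 8
  hot: 5
  farmer: 4
  car: 4
  where: 4
  eye: 3
  … (2 more, each ≤ 3)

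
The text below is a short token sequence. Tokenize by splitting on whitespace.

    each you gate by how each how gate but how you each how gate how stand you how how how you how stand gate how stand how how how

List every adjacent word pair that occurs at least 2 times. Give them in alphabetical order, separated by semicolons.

each how; gate how; how gate; how how; how stand; how you; you how

Bigram counts meeting the condition (at least 2 times):
  each how: 2
  gate how: 2
  how gate: 2
  how how: 4
  how stand: 3
  how you: 2
  you how: 2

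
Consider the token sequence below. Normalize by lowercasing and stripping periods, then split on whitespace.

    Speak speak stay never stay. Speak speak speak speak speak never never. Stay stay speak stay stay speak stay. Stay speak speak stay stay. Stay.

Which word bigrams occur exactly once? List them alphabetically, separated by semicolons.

never never; speak never; stay never

Bigram counts meeting the condition (exactly once):
  never never: 1
  speak never: 1
  stay never: 1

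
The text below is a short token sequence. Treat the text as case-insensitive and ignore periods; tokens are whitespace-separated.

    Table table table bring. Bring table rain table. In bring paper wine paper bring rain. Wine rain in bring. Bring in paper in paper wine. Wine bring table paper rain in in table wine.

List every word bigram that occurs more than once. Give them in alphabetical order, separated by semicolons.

bring bring; bring table; in bring; in paper; paper wine; rain in; table table

Bigram counts meeting the condition (more than once):
  bring bring: 2
  bring table: 2
  in bring: 2
  in paper: 2
  paper wine: 2
  rain in: 2
  table table: 2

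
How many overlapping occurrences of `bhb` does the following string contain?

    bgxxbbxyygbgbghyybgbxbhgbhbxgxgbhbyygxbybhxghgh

Sliding a length-3 window over the 47 characters (45 positions):
  position 25–27: bhb
  position 32–34: bhb

2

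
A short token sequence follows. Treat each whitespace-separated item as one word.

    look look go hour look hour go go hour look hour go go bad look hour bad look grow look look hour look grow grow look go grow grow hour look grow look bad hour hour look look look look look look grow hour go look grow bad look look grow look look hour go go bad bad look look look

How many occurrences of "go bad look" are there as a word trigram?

1

Scanning the 59 overlapping trigram windows for "go bad look":
  position 13–15: go bad look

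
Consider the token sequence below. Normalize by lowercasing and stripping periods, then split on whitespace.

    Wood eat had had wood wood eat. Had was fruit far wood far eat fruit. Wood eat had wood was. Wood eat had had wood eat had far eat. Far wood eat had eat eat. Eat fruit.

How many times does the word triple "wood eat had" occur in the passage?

6

Scanning the 35 overlapping trigram windows for "wood eat had":
  position 1–3: wood eat had
  position 6–8: wood eat had
  position 16–18: wood eat had
  position 21–23: wood eat had
  position 25–27: wood eat had
  position 31–33: wood eat had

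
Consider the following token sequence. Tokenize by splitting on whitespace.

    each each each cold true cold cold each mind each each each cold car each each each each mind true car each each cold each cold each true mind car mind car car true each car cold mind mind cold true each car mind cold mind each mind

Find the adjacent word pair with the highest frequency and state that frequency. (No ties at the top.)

"each each", 8 times

Bigram frequencies (highest first):
  each each: 8
  each cold: 4
  cold each: 3
  each mind: 3
  cold true: 2
  mind each: 2
  … (18 more, each ≤ 2)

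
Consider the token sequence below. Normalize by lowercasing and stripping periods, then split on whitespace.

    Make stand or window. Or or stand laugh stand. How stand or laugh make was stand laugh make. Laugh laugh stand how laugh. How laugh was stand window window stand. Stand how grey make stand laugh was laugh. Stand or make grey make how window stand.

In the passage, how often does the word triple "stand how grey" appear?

1

Scanning the 44 overlapping trigram windows for "stand how grey":
  position 31–33: stand how grey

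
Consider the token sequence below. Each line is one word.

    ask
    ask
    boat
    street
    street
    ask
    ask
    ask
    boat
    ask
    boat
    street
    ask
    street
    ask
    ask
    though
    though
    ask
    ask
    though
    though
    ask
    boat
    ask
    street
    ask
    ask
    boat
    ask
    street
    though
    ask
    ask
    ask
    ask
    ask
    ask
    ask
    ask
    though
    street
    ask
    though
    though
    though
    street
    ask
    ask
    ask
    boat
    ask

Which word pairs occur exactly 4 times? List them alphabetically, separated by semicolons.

Bigram counts meeting the condition (exactly 4 times):
  ask though: 4
  boat ask: 4
  though though: 4

ask though; boat ask; though though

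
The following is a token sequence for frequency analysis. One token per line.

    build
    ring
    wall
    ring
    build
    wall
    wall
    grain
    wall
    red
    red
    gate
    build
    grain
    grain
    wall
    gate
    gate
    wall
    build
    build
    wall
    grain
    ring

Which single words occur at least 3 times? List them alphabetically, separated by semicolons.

build; gate; grain; ring; wall

Unigram counts meeting the condition (at least 3 times):
  build: 5
  gate: 3
  grain: 4
  ring: 3
  wall: 7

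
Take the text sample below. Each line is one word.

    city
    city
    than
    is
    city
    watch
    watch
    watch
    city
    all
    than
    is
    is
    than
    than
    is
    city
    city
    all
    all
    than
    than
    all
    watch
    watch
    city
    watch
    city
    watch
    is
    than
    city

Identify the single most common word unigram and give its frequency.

Unigram frequencies (highest first):
  city: 9
  than: 7
  watch: 7
  is: 5
  all: 4

"city", 9 times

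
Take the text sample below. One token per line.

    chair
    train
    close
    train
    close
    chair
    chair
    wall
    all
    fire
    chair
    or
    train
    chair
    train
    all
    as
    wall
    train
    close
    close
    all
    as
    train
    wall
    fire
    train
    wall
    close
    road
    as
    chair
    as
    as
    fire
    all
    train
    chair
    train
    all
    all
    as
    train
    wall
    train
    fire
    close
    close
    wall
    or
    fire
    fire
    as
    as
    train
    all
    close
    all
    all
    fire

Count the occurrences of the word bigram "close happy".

0

Scanning the 59 overlapping bigram windows for "close happy":
  (none found)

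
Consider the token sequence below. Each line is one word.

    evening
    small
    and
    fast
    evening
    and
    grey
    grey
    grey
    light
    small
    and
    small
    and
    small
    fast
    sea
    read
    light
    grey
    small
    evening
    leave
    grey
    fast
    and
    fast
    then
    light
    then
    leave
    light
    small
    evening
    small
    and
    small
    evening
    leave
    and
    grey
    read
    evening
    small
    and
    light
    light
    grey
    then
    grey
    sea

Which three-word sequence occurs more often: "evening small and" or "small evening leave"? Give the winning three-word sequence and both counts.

"evening small and": 3 occurrences
"small evening leave": 2 occurrences

"evening small and" (3 vs 2)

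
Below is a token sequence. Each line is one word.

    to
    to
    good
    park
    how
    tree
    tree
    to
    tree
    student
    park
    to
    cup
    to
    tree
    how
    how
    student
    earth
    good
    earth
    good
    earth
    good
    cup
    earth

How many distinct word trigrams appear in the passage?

22

26 tokens → 24 trigram windows in total.
Repeated trigrams (each contributes count−1 duplicates):
  earth good earth: 2
  good earth good: 2
2 duplicate windows → 24 − 2 = 22 distinct.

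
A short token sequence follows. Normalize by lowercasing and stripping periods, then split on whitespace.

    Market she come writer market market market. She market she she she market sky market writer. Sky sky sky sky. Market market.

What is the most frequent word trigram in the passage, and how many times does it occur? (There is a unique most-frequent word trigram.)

"sky sky sky", 2 times

Trigram frequencies (highest first):
  sky sky sky: 2
  market she come: 1
  she come writer: 1
  come writer market: 1
  writer market market: 1
  market market market: 1
  … (13 more, each ≤ 1)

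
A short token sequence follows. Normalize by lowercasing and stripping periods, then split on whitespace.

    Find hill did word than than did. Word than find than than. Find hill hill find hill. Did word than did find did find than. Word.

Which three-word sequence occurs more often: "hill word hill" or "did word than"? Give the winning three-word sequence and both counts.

"did word than" (3 vs 0)

"hill word hill": 0 occurrences
"did word than": 3 occurrences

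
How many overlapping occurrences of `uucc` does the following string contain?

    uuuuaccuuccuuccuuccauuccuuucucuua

Sliding a length-4 window over the 33 characters (30 positions):
  position 8–11: uucc
  position 12–15: uucc
  position 16–19: uucc
  position 21–24: uucc

4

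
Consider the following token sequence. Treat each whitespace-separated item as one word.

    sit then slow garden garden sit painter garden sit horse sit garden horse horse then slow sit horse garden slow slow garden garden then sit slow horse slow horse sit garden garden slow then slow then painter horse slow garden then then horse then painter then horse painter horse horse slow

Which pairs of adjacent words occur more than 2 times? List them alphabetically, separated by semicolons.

garden garden; horse slow; slow garden; then slow

Bigram counts meeting the condition (more than 2 times):
  garden garden: 3
  horse slow: 3
  slow garden: 3
  then slow: 3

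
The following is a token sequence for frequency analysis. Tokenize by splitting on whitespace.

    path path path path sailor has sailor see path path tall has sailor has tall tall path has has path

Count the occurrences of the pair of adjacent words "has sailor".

2

Scanning the 19 overlapping bigram windows for "has sailor":
  position 6–7: has sailor
  position 12–13: has sailor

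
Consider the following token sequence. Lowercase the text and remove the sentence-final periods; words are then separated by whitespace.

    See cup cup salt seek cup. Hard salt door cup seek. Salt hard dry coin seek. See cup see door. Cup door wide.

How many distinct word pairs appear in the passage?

23 tokens → 22 bigram windows in total.
Repeated bigrams (each contributes count−1 duplicates):
  door cup: 2
  see cup: 2
2 duplicate windows → 22 − 2 = 20 distinct.

20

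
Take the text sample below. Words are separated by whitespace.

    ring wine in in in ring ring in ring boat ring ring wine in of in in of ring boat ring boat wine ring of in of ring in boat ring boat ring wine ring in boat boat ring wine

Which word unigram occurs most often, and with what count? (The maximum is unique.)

Unigram frequencies (highest first):
  ring: 14
  in: 10
  boat: 7
  wine: 5
  of: 4

"ring", 14 times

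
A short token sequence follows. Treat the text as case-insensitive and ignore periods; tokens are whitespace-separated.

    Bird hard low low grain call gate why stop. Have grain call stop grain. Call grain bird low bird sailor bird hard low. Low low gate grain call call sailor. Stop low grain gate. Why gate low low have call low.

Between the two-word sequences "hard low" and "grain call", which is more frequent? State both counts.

"hard low": 2 occurrences
"grain call": 4 occurrences

"grain call" (4 vs 2)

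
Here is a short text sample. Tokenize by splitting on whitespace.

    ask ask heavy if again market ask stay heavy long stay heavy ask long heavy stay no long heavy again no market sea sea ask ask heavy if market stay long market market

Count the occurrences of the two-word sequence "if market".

Scanning the 32 overlapping bigram windows for "if market":
  position 28–29: if market

1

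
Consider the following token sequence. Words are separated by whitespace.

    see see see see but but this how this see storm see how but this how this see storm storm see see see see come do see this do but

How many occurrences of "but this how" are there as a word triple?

2

Scanning the 28 overlapping trigram windows for "but this how":
  position 6–8: but this how
  position 14–16: but this how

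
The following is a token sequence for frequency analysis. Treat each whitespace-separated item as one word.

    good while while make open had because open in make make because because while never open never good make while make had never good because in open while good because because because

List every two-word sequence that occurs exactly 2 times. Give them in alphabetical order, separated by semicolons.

good because; never good; while make

Bigram counts meeting the condition (exactly 2 times):
  good because: 2
  never good: 2
  while make: 2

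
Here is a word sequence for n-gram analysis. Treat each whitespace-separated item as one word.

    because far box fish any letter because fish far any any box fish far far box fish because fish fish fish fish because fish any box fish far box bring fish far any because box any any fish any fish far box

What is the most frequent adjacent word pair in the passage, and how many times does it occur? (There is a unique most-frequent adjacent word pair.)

Bigram frequencies (highest first):
  fish far: 5
  far box: 4
  box fish: 4
  fish any: 3
  because fish: 3
  fish fish: 3
  … (14 more, each ≤ 2)

"fish far", 5 times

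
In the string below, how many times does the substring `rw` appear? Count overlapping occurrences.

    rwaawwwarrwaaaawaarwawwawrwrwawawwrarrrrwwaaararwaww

Sliding a length-2 window over the 52 characters (51 positions):
  position 1–2: rw
  position 10–11: rw
  position 19–20: rw
  position 26–27: rw
  position 28–29: rw
  position 40–41: rw
  position 48–49: rw

7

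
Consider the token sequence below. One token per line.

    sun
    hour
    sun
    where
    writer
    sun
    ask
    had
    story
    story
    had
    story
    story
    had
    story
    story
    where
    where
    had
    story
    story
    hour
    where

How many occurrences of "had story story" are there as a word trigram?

Scanning the 21 overlapping trigram windows for "had story story":
  position 8–10: had story story
  position 11–13: had story story
  position 14–16: had story story
  position 19–21: had story story

4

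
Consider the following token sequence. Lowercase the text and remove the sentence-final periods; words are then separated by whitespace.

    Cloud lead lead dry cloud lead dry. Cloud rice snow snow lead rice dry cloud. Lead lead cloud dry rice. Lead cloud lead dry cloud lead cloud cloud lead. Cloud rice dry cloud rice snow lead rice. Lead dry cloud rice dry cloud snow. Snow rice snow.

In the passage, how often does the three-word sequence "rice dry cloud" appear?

Scanning the 45 overlapping trigram windows for "rice dry cloud":
  position 13–15: rice dry cloud
  position 31–33: rice dry cloud
  position 41–43: rice dry cloud

3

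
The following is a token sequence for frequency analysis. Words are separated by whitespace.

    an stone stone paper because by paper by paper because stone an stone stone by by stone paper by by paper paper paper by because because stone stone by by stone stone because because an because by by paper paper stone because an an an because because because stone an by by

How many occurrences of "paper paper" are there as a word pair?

Scanning the 51 overlapping bigram windows for "paper paper":
  position 21–22: paper paper
  position 22–23: paper paper
  position 39–40: paper paper

3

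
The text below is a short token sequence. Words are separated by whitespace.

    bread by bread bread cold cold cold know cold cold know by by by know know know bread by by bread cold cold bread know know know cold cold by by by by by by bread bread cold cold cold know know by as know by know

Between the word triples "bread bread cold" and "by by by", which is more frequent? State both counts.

"by by by" (5 vs 2)

"bread bread cold": 2 occurrences
"by by by": 5 occurrences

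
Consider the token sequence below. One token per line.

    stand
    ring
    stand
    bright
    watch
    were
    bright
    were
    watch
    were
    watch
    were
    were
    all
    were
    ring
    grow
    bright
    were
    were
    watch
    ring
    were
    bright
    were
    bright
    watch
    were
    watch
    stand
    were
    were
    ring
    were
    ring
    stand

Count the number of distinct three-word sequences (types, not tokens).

30

36 tokens → 34 trigram windows in total.
Repeated trigrams (each contributes count−1 duplicates):
  bright watch were: 2
  watch were watch: 2
  were bright were: 2
  were watch were: 2
4 duplicate windows → 34 − 4 = 30 distinct.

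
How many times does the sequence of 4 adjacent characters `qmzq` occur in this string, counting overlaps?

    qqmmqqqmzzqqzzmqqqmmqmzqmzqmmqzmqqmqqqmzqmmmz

3

Sliding a length-4 window over the 45 characters (42 positions):
  position 21–24: qmzq
  position 24–27: qmzq
  position 38–41: qmzq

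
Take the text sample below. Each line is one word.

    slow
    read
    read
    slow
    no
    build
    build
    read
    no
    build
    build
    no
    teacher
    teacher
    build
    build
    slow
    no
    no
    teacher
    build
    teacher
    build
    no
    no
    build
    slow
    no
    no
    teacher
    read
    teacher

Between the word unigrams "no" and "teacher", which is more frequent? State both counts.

"no" (9 vs 6)

"no": 9 occurrences
"teacher": 6 occurrences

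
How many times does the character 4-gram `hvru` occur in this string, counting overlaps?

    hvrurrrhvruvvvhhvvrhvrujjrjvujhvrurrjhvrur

5

Sliding a length-4 window over the 42 characters (39 positions):
  position 1–4: hvru
  position 8–11: hvru
  position 20–23: hvru
  position 31–34: hvru
  position 38–41: hvru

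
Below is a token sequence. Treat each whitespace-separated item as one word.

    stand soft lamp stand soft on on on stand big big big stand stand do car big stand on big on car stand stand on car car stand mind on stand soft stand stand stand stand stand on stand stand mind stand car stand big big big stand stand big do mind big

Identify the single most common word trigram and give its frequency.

"stand stand stand", 3 times

Trigram frequencies (highest first):
  stand stand stand: 3
  stand big big: 2
  big big big: 2
  big big stand: 2
  big stand stand: 2
  stand stand on: 2
  … (38 more, each ≤ 1)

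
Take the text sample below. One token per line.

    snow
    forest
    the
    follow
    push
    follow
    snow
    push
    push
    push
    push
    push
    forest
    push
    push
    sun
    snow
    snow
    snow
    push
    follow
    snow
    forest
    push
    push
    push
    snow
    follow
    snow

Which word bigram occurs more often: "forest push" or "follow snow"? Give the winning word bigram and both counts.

"forest push": 2 occurrences
"follow snow": 3 occurrences

"follow snow" (3 vs 2)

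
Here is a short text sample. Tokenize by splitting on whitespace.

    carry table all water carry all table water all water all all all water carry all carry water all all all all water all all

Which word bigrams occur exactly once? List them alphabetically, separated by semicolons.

all carry; all table; carry table; carry water; table all; table water

Bigram counts meeting the condition (exactly once):
  all carry: 1
  all table: 1
  carry table: 1
  carry water: 1
  table all: 1
  table water: 1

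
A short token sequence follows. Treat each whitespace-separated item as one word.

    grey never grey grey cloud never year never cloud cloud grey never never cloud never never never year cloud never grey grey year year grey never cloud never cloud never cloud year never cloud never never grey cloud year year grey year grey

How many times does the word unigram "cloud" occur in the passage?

Scanning the 43 tokens for "cloud":
  position 5: cloud
  position 9: cloud
  position 10: cloud
  position 14: cloud
  position 19: cloud
  position 27: cloud
  position 29: cloud
  position 31: cloud
  position 34: cloud
  position 38: cloud

10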